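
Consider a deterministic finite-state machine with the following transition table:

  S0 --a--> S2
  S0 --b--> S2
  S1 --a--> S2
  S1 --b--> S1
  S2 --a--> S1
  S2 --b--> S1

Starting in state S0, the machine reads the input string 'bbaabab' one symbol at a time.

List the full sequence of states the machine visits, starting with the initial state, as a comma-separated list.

Start: S0
  read 'b': S0 --b--> S2
  read 'b': S2 --b--> S1
  read 'a': S1 --a--> S2
  read 'a': S2 --a--> S1
  read 'b': S1 --b--> S1
  read 'a': S1 --a--> S2
  read 'b': S2 --b--> S1

Answer: S0, S2, S1, S2, S1, S1, S2, S1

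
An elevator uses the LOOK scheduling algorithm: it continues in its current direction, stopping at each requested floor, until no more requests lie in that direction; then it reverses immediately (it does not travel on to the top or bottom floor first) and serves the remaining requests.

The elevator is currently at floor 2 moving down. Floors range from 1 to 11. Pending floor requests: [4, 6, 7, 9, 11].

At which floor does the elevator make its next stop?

Current floor: 2, direction: down
Requests above: [4, 6, 7, 9, 11]
Requests below: []
Moving down but no requests below → reverse; nearest above is min([4, 6, 7, 9, 11]) = 4

Answer: 4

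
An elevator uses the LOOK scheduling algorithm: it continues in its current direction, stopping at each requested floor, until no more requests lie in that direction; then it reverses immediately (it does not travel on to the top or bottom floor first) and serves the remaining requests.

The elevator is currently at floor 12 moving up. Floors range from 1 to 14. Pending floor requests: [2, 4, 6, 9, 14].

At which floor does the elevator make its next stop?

Answer: 14

Derivation:
Current floor: 12, direction: up
Requests above: [14]
Requests below: [2, 4, 6, 9]
Moving up and requests lie above → nearest above is min([14]) = 14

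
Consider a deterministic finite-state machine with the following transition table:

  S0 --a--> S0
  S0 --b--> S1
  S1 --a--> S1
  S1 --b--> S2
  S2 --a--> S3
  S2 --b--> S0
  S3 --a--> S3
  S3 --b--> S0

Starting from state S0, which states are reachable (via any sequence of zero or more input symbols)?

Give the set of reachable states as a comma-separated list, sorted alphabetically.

Answer: S0, S1, S2, S3

Derivation:
BFS from S0:
  visit S0: S0--a-->S0 (seen), S0--b-->S1 (new)
  visit S1: S1--a-->S1 (seen), S1--b-->S2 (new)
  visit S2: S2--a-->S3 (new), S2--b-->S0 (seen)
  visit S3: S3--a-->S3 (seen), S3--b-->S0 (seen)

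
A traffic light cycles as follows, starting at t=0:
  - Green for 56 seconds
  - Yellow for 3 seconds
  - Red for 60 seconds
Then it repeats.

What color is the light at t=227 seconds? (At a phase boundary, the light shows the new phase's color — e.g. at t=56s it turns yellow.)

Answer: red

Derivation:
Cycle length = 56 + 3 + 60 = 119s
t = 227, phase_t = 227 mod 119 = 108
108 >= 59 → RED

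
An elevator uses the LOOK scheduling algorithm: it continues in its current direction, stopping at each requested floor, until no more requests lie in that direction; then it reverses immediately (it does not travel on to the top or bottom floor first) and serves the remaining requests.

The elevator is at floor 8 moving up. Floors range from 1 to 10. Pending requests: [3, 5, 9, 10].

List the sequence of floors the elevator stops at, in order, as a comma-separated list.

Answer: 9, 10, 5, 3

Derivation:
Current: 8, moving UP
Serve above first (ascending): [9, 10]
Then reverse, serve below (descending): [5, 3]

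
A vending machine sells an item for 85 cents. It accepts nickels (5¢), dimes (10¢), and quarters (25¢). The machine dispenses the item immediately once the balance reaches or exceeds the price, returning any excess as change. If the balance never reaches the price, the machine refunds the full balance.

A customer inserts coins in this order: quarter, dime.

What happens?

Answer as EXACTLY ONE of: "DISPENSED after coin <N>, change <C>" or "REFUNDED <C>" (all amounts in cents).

Price: 85¢
Coin 1 (quarter, 25¢): balance = 25¢
Coin 2 (dime, 10¢): balance = 35¢
All coins inserted, balance 35¢ < price 85¢ → REFUND 35¢

Answer: REFUNDED 35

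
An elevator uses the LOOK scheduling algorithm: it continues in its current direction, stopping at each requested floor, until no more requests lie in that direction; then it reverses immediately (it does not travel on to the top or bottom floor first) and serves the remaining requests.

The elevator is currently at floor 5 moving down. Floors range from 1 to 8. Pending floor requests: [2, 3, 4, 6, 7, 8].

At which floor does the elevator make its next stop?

Current floor: 5, direction: down
Requests above: [6, 7, 8]
Requests below: [2, 3, 4]
Moving down and requests lie below → nearest below is max([2, 3, 4]) = 4

Answer: 4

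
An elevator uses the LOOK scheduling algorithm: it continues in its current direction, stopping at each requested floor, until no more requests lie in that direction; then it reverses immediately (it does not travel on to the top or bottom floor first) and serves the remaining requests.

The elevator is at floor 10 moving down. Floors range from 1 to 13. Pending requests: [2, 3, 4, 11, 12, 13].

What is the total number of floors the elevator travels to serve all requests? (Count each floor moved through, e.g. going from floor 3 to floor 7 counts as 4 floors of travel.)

Answer: 19

Derivation:
Start at floor 10 moving down, LOOK stop order: [4, 3, 2, 11, 12, 13]
  10 → 4: |4-10| = 6, total = 6
  4 → 3: |3-4| = 1, total = 7
  3 → 2: |2-3| = 1, total = 8
  2 → 11: |11-2| = 9, total = 17
  11 → 12: |12-11| = 1, total = 18
  12 → 13: |13-12| = 1, total = 19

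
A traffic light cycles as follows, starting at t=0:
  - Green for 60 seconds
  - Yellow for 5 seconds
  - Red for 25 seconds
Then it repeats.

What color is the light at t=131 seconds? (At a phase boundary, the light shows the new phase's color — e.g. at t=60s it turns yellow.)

Answer: green

Derivation:
Cycle length = 60 + 5 + 25 = 90s
t = 131, phase_t = 131 mod 90 = 41
41 < 60 (green end) → GREEN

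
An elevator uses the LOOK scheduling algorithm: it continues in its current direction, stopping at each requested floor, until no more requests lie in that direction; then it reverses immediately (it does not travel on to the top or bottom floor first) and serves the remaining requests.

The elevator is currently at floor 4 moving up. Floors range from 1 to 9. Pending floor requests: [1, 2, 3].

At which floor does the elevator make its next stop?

Current floor: 4, direction: up
Requests above: []
Requests below: [1, 2, 3]
Moving up but no requests above → reverse; nearest below is max([1, 2, 3]) = 3

Answer: 3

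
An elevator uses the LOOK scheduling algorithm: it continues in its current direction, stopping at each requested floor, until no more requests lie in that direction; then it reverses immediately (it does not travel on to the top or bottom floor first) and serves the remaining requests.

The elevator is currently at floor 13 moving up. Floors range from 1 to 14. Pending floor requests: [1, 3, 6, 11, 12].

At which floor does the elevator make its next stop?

Current floor: 13, direction: up
Requests above: []
Requests below: [1, 3, 6, 11, 12]
Moving up but no requests above → reverse; nearest below is max([1, 3, 6, 11, 12]) = 12

Answer: 12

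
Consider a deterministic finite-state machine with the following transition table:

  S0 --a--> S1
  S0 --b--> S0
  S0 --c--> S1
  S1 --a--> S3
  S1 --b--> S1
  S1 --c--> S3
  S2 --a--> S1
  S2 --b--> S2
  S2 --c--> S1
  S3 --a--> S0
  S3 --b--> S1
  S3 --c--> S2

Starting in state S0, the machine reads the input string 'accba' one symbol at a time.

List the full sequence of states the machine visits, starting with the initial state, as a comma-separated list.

Answer: S0, S1, S3, S2, S2, S1

Derivation:
Start: S0
  read 'a': S0 --a--> S1
  read 'c': S1 --c--> S3
  read 'c': S3 --c--> S2
  read 'b': S2 --b--> S2
  read 'a': S2 --a--> S1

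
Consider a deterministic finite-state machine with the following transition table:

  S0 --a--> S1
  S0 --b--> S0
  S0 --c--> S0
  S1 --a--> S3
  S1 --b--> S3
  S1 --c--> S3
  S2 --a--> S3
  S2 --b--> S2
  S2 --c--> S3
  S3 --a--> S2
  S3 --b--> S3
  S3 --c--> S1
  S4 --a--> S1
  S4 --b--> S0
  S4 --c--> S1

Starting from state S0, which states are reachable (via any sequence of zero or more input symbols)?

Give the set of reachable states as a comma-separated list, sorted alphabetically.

Answer: S0, S1, S2, S3

Derivation:
BFS from S0:
  visit S0: S0--a-->S1 (new), S0--b-->S0 (seen), S0--c-->S0 (seen)
  visit S1: S1--a-->S3 (new), S1--b-->S3 (seen), S1--c-->S3 (seen)
  visit S3: S3--a-->S2 (new), S3--b-->S3 (seen), S3--c-->S1 (seen)
  visit S2: S2--a-->S3 (seen), S2--b-->S2 (seen), S2--c-->S3 (seen)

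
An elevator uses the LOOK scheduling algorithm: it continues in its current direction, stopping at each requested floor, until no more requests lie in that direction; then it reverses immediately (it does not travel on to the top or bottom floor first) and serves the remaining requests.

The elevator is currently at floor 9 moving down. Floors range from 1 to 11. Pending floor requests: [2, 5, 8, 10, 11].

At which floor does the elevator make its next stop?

Answer: 8

Derivation:
Current floor: 9, direction: down
Requests above: [10, 11]
Requests below: [2, 5, 8]
Moving down and requests lie below → nearest below is max([2, 5, 8]) = 8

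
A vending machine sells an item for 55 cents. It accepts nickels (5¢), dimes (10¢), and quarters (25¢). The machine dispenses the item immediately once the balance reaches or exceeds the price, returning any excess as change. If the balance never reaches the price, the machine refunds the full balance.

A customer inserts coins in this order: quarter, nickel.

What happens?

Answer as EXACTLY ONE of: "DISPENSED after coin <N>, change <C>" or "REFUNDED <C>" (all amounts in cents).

Price: 55¢
Coin 1 (quarter, 25¢): balance = 25¢
Coin 2 (nickel, 5¢): balance = 30¢
All coins inserted, balance 30¢ < price 55¢ → REFUND 30¢

Answer: REFUNDED 30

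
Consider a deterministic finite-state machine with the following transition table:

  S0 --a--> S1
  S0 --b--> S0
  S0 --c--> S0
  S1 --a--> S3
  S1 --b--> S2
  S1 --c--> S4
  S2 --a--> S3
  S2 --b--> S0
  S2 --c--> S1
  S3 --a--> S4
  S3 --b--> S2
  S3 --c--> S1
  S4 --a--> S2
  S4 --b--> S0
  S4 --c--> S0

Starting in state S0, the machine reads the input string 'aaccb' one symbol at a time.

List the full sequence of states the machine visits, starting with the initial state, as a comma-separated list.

Start: S0
  read 'a': S0 --a--> S1
  read 'a': S1 --a--> S3
  read 'c': S3 --c--> S1
  read 'c': S1 --c--> S4
  read 'b': S4 --b--> S0

Answer: S0, S1, S3, S1, S4, S0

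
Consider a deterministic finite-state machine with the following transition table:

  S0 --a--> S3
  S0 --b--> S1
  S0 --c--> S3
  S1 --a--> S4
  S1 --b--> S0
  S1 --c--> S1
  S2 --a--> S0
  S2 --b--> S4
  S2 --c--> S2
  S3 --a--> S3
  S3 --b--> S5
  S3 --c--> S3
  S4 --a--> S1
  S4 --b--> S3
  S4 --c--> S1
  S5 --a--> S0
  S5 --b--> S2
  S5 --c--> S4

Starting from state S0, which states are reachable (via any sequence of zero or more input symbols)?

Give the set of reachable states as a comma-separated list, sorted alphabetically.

Answer: S0, S1, S2, S3, S4, S5

Derivation:
BFS from S0:
  visit S0: S0--a-->S3 (new), S0--b-->S1 (new), S0--c-->S3 (seen)
  visit S3: S3--a-->S3 (seen), S3--b-->S5 (new), S3--c-->S3 (seen)
  visit S1: S1--a-->S4 (new), S1--b-->S0 (seen), S1--c-->S1 (seen)
  visit S5: S5--a-->S0 (seen), S5--b-->S2 (new), S5--c-->S4 (seen)
  visit S4: S4--a-->S1 (seen), S4--b-->S3 (seen), S4--c-->S1 (seen)
  visit S2: S2--a-->S0 (seen), S2--b-->S4 (seen), S2--c-->S2 (seen)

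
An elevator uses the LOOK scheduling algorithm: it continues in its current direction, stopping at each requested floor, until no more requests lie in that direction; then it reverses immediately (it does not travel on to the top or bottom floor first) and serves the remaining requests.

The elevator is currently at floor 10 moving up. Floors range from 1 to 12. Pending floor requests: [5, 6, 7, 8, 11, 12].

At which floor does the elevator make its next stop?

Current floor: 10, direction: up
Requests above: [11, 12]
Requests below: [5, 6, 7, 8]
Moving up and requests lie above → nearest above is min([11, 12]) = 11

Answer: 11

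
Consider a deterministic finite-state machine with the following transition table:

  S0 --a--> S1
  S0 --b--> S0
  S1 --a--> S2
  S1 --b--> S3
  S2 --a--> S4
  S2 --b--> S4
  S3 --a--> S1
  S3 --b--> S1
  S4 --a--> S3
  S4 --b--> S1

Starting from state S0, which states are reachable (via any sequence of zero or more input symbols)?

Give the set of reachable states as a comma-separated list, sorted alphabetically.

BFS from S0:
  visit S0: S0--a-->S1 (new), S0--b-->S0 (seen)
  visit S1: S1--a-->S2 (new), S1--b-->S3 (new)
  visit S2: S2--a-->S4 (new), S2--b-->S4 (seen)
  visit S3: S3--a-->S1 (seen), S3--b-->S1 (seen)
  visit S4: S4--a-->S3 (seen), S4--b-->S1 (seen)

Answer: S0, S1, S2, S3, S4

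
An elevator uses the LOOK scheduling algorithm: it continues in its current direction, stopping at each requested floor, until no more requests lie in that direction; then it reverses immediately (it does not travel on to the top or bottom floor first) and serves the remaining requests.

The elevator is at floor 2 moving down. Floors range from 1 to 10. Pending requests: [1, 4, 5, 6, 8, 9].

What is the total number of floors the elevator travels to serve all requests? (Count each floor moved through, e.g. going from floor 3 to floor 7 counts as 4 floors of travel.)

Answer: 9

Derivation:
Start at floor 2 moving down, LOOK stop order: [1, 4, 5, 6, 8, 9]
  2 → 1: |1-2| = 1, total = 1
  1 → 4: |4-1| = 3, total = 4
  4 → 5: |5-4| = 1, total = 5
  5 → 6: |6-5| = 1, total = 6
  6 → 8: |8-6| = 2, total = 8
  8 → 9: |9-8| = 1, total = 9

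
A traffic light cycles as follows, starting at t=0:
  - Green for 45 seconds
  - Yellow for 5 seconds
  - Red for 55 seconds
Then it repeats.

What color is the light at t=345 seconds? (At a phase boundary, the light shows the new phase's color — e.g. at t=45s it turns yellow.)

Answer: green

Derivation:
Cycle length = 45 + 5 + 55 = 105s
t = 345, phase_t = 345 mod 105 = 30
30 < 45 (green end) → GREEN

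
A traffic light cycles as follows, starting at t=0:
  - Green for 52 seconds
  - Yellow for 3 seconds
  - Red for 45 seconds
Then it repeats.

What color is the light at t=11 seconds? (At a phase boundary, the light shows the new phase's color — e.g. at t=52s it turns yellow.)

Cycle length = 52 + 3 + 45 = 100s
t = 11, phase_t = 11 mod 100 = 11
11 < 52 (green end) → GREEN

Answer: green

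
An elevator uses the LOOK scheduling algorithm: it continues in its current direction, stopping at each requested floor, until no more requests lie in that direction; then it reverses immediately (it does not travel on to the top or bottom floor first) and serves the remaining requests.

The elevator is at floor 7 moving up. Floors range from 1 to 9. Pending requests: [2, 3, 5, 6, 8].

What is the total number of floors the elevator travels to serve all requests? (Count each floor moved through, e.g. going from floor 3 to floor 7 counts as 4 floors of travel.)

Start at floor 7 moving up, LOOK stop order: [8, 6, 5, 3, 2]
  7 → 8: |8-7| = 1, total = 1
  8 → 6: |6-8| = 2, total = 3
  6 → 5: |5-6| = 1, total = 4
  5 → 3: |3-5| = 2, total = 6
  3 → 2: |2-3| = 1, total = 7

Answer: 7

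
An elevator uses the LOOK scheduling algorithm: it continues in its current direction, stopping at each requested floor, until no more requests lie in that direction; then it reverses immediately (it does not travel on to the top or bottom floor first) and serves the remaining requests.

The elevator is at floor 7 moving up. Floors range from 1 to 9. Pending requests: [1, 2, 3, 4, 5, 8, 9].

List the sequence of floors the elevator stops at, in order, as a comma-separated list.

Answer: 8, 9, 5, 4, 3, 2, 1

Derivation:
Current: 7, moving UP
Serve above first (ascending): [8, 9]
Then reverse, serve below (descending): [5, 4, 3, 2, 1]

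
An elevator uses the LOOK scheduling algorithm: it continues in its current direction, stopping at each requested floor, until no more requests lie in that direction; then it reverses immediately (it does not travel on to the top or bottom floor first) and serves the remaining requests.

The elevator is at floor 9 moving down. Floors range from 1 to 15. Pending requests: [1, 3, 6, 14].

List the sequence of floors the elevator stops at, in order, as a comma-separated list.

Current: 9, moving DOWN
Serve below first (descending): [6, 3, 1]
Then reverse, serve above (ascending): [14]

Answer: 6, 3, 1, 14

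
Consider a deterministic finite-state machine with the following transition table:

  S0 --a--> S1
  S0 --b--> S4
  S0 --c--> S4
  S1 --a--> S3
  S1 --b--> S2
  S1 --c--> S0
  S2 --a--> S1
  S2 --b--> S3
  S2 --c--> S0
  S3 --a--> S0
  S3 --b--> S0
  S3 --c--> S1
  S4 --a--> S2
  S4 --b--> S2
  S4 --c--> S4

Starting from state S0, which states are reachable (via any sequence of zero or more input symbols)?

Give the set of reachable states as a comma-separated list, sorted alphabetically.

BFS from S0:
  visit S0: S0--a-->S1 (new), S0--b-->S4 (new), S0--c-->S4 (seen)
  visit S1: S1--a-->S3 (new), S1--b-->S2 (new), S1--c-->S0 (seen)
  visit S4: S4--a-->S2 (seen), S4--b-->S2 (seen), S4--c-->S4 (seen)
  visit S3: S3--a-->S0 (seen), S3--b-->S0 (seen), S3--c-->S1 (seen)
  visit S2: S2--a-->S1 (seen), S2--b-->S3 (seen), S2--c-->S0 (seen)

Answer: S0, S1, S2, S3, S4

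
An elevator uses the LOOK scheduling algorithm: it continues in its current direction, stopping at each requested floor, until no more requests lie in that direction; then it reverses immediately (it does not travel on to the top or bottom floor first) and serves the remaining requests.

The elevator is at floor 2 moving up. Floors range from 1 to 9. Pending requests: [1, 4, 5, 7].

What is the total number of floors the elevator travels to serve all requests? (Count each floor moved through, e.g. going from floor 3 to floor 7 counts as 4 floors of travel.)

Answer: 11

Derivation:
Start at floor 2 moving up, LOOK stop order: [4, 5, 7, 1]
  2 → 4: |4-2| = 2, total = 2
  4 → 5: |5-4| = 1, total = 3
  5 → 7: |7-5| = 2, total = 5
  7 → 1: |1-7| = 6, total = 11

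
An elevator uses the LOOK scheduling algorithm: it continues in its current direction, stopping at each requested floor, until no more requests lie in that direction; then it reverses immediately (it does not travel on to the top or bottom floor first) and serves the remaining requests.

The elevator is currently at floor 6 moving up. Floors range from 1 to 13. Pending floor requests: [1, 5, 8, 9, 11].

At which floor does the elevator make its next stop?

Current floor: 6, direction: up
Requests above: [8, 9, 11]
Requests below: [1, 5]
Moving up and requests lie above → nearest above is min([8, 9, 11]) = 8

Answer: 8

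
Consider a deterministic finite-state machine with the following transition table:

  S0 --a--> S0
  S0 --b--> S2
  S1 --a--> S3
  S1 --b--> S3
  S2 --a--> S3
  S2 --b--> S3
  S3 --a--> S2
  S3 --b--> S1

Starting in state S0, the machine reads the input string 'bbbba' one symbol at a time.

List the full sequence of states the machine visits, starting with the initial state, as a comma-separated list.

Answer: S0, S2, S3, S1, S3, S2

Derivation:
Start: S0
  read 'b': S0 --b--> S2
  read 'b': S2 --b--> S3
  read 'b': S3 --b--> S1
  read 'b': S1 --b--> S3
  read 'a': S3 --a--> S2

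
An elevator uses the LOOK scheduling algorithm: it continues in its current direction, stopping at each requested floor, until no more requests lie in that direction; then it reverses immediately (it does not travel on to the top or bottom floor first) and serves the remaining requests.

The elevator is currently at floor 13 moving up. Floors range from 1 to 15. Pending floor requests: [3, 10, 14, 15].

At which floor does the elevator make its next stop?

Current floor: 13, direction: up
Requests above: [14, 15]
Requests below: [3, 10]
Moving up and requests lie above → nearest above is min([14, 15]) = 14

Answer: 14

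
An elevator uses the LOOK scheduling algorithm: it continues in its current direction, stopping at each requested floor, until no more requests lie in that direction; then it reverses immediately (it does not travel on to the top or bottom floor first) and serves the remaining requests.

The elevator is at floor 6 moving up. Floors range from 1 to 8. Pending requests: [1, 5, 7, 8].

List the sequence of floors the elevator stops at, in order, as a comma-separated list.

Current: 6, moving UP
Serve above first (ascending): [7, 8]
Then reverse, serve below (descending): [5, 1]

Answer: 7, 8, 5, 1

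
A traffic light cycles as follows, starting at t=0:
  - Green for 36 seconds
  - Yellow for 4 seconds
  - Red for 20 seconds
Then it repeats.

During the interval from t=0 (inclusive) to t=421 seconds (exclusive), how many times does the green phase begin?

Cycle = 36+4+20 = 60s
green phase starts at t = k*60 + 0 for k=0,1,2,...
Need k*60+0 < 421 → k < 7.017
k ∈ {0, ..., 7} → 8 starts

Answer: 8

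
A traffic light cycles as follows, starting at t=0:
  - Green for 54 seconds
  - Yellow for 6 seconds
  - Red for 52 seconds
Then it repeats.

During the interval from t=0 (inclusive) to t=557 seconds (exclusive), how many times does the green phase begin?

Cycle = 54+6+52 = 112s
green phase starts at t = k*112 + 0 for k=0,1,2,...
Need k*112+0 < 557 → k < 4.973
k ∈ {0, ..., 4} → 5 starts

Answer: 5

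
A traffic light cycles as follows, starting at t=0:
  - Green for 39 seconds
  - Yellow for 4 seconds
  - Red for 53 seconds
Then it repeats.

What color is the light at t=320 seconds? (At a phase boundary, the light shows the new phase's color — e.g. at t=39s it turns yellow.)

Answer: green

Derivation:
Cycle length = 39 + 4 + 53 = 96s
t = 320, phase_t = 320 mod 96 = 32
32 < 39 (green end) → GREEN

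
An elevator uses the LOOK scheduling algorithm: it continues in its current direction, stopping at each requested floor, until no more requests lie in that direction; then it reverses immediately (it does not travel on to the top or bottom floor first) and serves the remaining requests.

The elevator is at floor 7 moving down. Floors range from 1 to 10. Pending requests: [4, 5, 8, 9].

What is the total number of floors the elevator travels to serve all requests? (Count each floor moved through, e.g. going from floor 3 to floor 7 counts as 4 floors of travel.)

Start at floor 7 moving down, LOOK stop order: [5, 4, 8, 9]
  7 → 5: |5-7| = 2, total = 2
  5 → 4: |4-5| = 1, total = 3
  4 → 8: |8-4| = 4, total = 7
  8 → 9: |9-8| = 1, total = 8

Answer: 8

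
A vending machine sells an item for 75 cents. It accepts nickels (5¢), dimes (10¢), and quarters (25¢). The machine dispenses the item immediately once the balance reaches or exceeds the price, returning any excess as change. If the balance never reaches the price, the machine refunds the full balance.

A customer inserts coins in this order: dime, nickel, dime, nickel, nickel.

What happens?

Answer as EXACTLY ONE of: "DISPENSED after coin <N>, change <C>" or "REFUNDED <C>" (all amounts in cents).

Price: 75¢
Coin 1 (dime, 10¢): balance = 10¢
Coin 2 (nickel, 5¢): balance = 15¢
Coin 3 (dime, 10¢): balance = 25¢
Coin 4 (nickel, 5¢): balance = 30¢
Coin 5 (nickel, 5¢): balance = 35¢
All coins inserted, balance 35¢ < price 75¢ → REFUND 35¢

Answer: REFUNDED 35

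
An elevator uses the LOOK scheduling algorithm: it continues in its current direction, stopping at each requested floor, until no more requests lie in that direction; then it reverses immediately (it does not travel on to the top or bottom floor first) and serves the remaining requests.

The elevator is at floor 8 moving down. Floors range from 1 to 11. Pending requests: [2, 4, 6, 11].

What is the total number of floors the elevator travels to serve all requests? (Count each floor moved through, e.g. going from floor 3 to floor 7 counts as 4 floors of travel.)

Start at floor 8 moving down, LOOK stop order: [6, 4, 2, 11]
  8 → 6: |6-8| = 2, total = 2
  6 → 4: |4-6| = 2, total = 4
  4 → 2: |2-4| = 2, total = 6
  2 → 11: |11-2| = 9, total = 15

Answer: 15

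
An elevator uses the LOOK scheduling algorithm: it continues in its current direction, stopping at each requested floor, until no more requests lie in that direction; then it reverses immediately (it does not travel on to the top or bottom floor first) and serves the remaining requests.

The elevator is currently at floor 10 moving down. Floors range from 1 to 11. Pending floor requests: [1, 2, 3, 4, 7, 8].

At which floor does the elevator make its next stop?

Answer: 8

Derivation:
Current floor: 10, direction: down
Requests above: []
Requests below: [1, 2, 3, 4, 7, 8]
Moving down and requests lie below → nearest below is max([1, 2, 3, 4, 7, 8]) = 8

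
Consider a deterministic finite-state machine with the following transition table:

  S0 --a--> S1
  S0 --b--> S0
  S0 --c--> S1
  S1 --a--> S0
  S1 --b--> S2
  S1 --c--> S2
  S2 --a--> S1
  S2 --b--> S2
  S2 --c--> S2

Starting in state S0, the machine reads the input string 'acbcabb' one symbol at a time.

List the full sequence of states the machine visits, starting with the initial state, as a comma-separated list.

Answer: S0, S1, S2, S2, S2, S1, S2, S2

Derivation:
Start: S0
  read 'a': S0 --a--> S1
  read 'c': S1 --c--> S2
  read 'b': S2 --b--> S2
  read 'c': S2 --c--> S2
  read 'a': S2 --a--> S1
  read 'b': S1 --b--> S2
  read 'b': S2 --b--> S2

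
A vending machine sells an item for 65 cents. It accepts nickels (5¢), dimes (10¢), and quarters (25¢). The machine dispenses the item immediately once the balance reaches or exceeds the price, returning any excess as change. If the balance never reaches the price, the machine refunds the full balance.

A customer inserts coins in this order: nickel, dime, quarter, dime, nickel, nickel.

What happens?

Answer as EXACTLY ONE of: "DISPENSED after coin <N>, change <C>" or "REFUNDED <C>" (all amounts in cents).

Answer: REFUNDED 60

Derivation:
Price: 65¢
Coin 1 (nickel, 5¢): balance = 5¢
Coin 2 (dime, 10¢): balance = 15¢
Coin 3 (quarter, 25¢): balance = 40¢
Coin 4 (dime, 10¢): balance = 50¢
Coin 5 (nickel, 5¢): balance = 55¢
Coin 6 (nickel, 5¢): balance = 60¢
All coins inserted, balance 60¢ < price 65¢ → REFUND 60¢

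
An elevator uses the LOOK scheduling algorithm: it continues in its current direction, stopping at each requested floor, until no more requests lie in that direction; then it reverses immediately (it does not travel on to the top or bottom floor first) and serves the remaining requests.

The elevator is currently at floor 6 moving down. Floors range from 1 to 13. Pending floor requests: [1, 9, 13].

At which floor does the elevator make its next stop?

Answer: 1

Derivation:
Current floor: 6, direction: down
Requests above: [9, 13]
Requests below: [1]
Moving down and requests lie below → nearest below is max([1]) = 1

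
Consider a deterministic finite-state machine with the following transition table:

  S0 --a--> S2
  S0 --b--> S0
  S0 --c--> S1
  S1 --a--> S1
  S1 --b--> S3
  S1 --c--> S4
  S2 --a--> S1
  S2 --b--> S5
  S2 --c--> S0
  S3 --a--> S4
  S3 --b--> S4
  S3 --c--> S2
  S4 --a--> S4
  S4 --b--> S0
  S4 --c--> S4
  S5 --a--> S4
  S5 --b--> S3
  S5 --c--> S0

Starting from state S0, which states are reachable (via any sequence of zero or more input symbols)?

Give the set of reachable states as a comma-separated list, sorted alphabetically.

BFS from S0:
  visit S0: S0--a-->S2 (new), S0--b-->S0 (seen), S0--c-->S1 (new)
  visit S2: S2--a-->S1 (seen), S2--b-->S5 (new), S2--c-->S0 (seen)
  visit S1: S1--a-->S1 (seen), S1--b-->S3 (new), S1--c-->S4 (new)
  visit S5: S5--a-->S4 (seen), S5--b-->S3 (seen), S5--c-->S0 (seen)
  visit S3: S3--a-->S4 (seen), S3--b-->S4 (seen), S3--c-->S2 (seen)
  visit S4: S4--a-->S4 (seen), S4--b-->S0 (seen), S4--c-->S4 (seen)

Answer: S0, S1, S2, S3, S4, S5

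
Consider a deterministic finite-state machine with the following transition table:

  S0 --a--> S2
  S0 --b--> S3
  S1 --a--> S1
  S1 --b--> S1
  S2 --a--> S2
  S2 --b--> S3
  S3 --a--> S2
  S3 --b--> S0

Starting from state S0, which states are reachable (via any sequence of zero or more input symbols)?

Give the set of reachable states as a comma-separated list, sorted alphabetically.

Answer: S0, S2, S3

Derivation:
BFS from S0:
  visit S0: S0--a-->S2 (new), S0--b-->S3 (new)
  visit S2: S2--a-->S2 (seen), S2--b-->S3 (seen)
  visit S3: S3--a-->S2 (seen), S3--b-->S0 (seen)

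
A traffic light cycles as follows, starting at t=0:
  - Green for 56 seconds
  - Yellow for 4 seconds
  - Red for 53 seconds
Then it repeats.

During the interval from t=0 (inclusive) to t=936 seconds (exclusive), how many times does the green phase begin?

Cycle = 56+4+53 = 113s
green phase starts at t = k*113 + 0 for k=0,1,2,...
Need k*113+0 < 936 → k < 8.283
k ∈ {0, ..., 8} → 9 starts

Answer: 9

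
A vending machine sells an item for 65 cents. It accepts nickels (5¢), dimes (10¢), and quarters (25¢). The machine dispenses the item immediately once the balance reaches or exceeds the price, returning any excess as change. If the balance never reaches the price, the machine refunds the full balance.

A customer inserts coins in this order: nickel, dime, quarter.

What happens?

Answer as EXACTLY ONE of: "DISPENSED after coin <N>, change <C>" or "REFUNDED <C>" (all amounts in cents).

Answer: REFUNDED 40

Derivation:
Price: 65¢
Coin 1 (nickel, 5¢): balance = 5¢
Coin 2 (dime, 10¢): balance = 15¢
Coin 3 (quarter, 25¢): balance = 40¢
All coins inserted, balance 40¢ < price 65¢ → REFUND 40¢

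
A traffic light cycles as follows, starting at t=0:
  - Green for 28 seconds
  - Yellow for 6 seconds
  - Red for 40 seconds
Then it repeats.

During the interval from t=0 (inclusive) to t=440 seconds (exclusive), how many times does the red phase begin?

Cycle = 28+6+40 = 74s
red phase starts at t = k*74 + 34 for k=0,1,2,...
Need k*74+34 < 440 → k < 5.486
k ∈ {0, ..., 5} → 6 starts

Answer: 6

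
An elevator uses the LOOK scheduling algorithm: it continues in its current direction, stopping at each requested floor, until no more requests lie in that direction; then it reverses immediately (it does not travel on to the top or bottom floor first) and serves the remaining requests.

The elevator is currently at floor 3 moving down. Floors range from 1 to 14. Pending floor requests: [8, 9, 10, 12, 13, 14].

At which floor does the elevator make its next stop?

Current floor: 3, direction: down
Requests above: [8, 9, 10, 12, 13, 14]
Requests below: []
Moving down but no requests below → reverse; nearest above is min([8, 9, 10, 12, 13, 14]) = 8

Answer: 8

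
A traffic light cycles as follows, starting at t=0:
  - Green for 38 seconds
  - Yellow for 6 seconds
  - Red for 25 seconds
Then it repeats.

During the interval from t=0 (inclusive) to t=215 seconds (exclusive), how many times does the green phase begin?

Answer: 4

Derivation:
Cycle = 38+6+25 = 69s
green phase starts at t = k*69 + 0 for k=0,1,2,...
Need k*69+0 < 215 → k < 3.116
k ∈ {0, ..., 3} → 4 starts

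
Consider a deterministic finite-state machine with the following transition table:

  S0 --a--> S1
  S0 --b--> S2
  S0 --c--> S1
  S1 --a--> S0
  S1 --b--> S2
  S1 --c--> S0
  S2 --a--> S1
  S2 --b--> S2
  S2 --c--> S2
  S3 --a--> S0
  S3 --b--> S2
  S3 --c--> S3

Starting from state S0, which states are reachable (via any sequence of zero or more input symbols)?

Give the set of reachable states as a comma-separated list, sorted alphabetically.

BFS from S0:
  visit S0: S0--a-->S1 (new), S0--b-->S2 (new), S0--c-->S1 (seen)
  visit S1: S1--a-->S0 (seen), S1--b-->S2 (seen), S1--c-->S0 (seen)
  visit S2: S2--a-->S1 (seen), S2--b-->S2 (seen), S2--c-->S2 (seen)

Answer: S0, S1, S2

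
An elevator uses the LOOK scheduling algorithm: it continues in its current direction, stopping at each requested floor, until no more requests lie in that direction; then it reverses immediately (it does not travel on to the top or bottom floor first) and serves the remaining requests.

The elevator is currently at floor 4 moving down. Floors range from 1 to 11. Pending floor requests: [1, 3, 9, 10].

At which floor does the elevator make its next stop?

Answer: 3

Derivation:
Current floor: 4, direction: down
Requests above: [9, 10]
Requests below: [1, 3]
Moving down and requests lie below → nearest below is max([1, 3]) = 3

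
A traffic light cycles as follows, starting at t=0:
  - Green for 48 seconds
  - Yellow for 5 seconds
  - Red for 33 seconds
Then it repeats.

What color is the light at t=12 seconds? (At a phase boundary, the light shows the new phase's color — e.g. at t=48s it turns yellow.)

Answer: green

Derivation:
Cycle length = 48 + 5 + 33 = 86s
t = 12, phase_t = 12 mod 86 = 12
12 < 48 (green end) → GREEN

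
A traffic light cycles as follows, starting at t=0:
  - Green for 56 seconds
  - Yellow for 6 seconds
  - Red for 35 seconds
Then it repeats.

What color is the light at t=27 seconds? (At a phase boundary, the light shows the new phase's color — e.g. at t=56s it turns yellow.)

Answer: green

Derivation:
Cycle length = 56 + 6 + 35 = 97s
t = 27, phase_t = 27 mod 97 = 27
27 < 56 (green end) → GREEN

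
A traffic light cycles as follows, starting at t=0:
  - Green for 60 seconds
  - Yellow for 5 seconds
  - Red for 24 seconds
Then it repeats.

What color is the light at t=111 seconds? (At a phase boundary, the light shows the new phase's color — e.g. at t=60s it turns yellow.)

Answer: green

Derivation:
Cycle length = 60 + 5 + 24 = 89s
t = 111, phase_t = 111 mod 89 = 22
22 < 60 (green end) → GREEN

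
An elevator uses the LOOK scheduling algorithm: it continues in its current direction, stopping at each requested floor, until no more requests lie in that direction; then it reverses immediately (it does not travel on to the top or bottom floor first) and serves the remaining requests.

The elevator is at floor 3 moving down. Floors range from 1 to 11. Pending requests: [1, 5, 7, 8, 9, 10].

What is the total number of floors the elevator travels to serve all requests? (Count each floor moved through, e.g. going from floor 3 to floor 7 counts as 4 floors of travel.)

Answer: 11

Derivation:
Start at floor 3 moving down, LOOK stop order: [1, 5, 7, 8, 9, 10]
  3 → 1: |1-3| = 2, total = 2
  1 → 5: |5-1| = 4, total = 6
  5 → 7: |7-5| = 2, total = 8
  7 → 8: |8-7| = 1, total = 9
  8 → 9: |9-8| = 1, total = 10
  9 → 10: |10-9| = 1, total = 11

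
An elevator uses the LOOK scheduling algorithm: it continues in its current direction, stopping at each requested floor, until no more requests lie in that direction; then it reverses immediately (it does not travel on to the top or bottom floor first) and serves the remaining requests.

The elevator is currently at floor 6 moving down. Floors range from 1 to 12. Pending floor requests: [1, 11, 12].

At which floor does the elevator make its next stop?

Answer: 1

Derivation:
Current floor: 6, direction: down
Requests above: [11, 12]
Requests below: [1]
Moving down and requests lie below → nearest below is max([1]) = 1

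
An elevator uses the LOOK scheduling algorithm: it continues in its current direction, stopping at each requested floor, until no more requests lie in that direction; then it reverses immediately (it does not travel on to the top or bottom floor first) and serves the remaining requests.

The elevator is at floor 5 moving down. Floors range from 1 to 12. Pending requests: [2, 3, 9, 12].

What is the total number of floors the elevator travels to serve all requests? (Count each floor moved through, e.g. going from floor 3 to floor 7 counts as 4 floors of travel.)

Start at floor 5 moving down, LOOK stop order: [3, 2, 9, 12]
  5 → 3: |3-5| = 2, total = 2
  3 → 2: |2-3| = 1, total = 3
  2 → 9: |9-2| = 7, total = 10
  9 → 12: |12-9| = 3, total = 13

Answer: 13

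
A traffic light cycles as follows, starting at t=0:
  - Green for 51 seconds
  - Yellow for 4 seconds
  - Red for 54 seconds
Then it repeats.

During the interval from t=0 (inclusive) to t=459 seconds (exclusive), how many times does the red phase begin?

Cycle = 51+4+54 = 109s
red phase starts at t = k*109 + 55 for k=0,1,2,...
Need k*109+55 < 459 → k < 3.706
k ∈ {0, ..., 3} → 4 starts

Answer: 4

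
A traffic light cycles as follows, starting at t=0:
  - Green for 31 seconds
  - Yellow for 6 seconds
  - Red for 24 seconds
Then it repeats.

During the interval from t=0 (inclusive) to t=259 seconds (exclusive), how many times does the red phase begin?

Cycle = 31+6+24 = 61s
red phase starts at t = k*61 + 37 for k=0,1,2,...
Need k*61+37 < 259 → k < 3.639
k ∈ {0, ..., 3} → 4 starts

Answer: 4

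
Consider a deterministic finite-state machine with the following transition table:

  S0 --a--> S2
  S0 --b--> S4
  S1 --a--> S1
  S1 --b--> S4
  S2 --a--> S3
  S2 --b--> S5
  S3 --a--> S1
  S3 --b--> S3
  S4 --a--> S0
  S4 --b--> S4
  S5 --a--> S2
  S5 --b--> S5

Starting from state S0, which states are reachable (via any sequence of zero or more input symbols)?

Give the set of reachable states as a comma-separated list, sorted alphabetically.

Answer: S0, S1, S2, S3, S4, S5

Derivation:
BFS from S0:
  visit S0: S0--a-->S2 (new), S0--b-->S4 (new)
  visit S2: S2--a-->S3 (new), S2--b-->S5 (new)
  visit S4: S4--a-->S0 (seen), S4--b-->S4 (seen)
  visit S3: S3--a-->S1 (new), S3--b-->S3 (seen)
  visit S5: S5--a-->S2 (seen), S5--b-->S5 (seen)
  visit S1: S1--a-->S1 (seen), S1--b-->S4 (seen)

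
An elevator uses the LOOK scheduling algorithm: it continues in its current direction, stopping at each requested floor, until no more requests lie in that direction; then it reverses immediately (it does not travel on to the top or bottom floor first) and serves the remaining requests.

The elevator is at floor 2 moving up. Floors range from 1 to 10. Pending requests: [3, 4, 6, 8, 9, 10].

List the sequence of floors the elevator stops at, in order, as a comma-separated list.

Current: 2, moving UP
Serve above first (ascending): [3, 4, 6, 8, 9, 10]
Then reverse, serve below (descending): []

Answer: 3, 4, 6, 8, 9, 10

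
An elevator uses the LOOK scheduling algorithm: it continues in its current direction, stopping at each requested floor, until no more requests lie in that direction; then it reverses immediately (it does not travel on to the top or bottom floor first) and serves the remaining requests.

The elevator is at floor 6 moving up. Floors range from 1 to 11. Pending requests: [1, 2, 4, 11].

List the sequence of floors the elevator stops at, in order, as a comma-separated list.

Answer: 11, 4, 2, 1

Derivation:
Current: 6, moving UP
Serve above first (ascending): [11]
Then reverse, serve below (descending): [4, 2, 1]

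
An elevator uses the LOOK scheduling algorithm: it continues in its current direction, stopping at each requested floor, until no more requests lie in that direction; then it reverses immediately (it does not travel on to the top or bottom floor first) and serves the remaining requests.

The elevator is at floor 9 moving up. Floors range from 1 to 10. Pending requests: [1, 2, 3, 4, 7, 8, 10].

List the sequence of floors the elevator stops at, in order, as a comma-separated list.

Current: 9, moving UP
Serve above first (ascending): [10]
Then reverse, serve below (descending): [8, 7, 4, 3, 2, 1]

Answer: 10, 8, 7, 4, 3, 2, 1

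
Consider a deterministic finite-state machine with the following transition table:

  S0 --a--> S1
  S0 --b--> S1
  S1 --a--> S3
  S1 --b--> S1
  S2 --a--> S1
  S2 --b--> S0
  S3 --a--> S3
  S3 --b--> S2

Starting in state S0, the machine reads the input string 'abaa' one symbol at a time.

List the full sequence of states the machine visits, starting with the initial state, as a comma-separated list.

Answer: S0, S1, S1, S3, S3

Derivation:
Start: S0
  read 'a': S0 --a--> S1
  read 'b': S1 --b--> S1
  read 'a': S1 --a--> S3
  read 'a': S3 --a--> S3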